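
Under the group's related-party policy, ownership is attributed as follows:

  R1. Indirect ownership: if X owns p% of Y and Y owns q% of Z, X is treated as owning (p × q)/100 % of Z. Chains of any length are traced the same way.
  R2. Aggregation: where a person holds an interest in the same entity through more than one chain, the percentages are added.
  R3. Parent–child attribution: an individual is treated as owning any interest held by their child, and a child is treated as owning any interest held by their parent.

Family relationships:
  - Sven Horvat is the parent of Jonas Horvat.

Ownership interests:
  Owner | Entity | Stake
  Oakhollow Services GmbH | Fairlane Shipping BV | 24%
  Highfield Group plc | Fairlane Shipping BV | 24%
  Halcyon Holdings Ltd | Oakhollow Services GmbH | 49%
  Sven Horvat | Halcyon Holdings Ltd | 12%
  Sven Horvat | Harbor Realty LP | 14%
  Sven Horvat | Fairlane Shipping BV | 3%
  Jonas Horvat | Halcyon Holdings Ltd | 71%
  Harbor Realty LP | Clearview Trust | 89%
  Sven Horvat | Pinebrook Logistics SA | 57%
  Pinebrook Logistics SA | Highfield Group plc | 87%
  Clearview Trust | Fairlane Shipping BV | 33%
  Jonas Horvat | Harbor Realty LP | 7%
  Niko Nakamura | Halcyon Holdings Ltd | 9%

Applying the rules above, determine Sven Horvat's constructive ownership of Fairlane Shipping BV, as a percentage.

By parent–child attribution (R3), Sven Horvat is treated as also owning Jonas Horvat's interest in Halcyon Holdings Ltd, giving 12% + 71% = 83%.
By parent–child attribution (R3), Sven Horvat is treated as also owning Jonas Horvat's interest in Harbor Realty LP, giving 14% + 7% = 21%.
Chain via Halcyon Holdings Ltd → Oakhollow Services GmbH (R1): 83% × 49% × 24% = 9.7608% of Fairlane Shipping BV.
Chain via Pinebrook Logistics SA → Highfield Group plc (R1): 57% × 87% × 24% = 11.9016% of Fairlane Shipping BV.
Chain via Harbor Realty LP → Clearview Trust (R1): 21% × 89% × 33% = 6.1677% of Fairlane Shipping BV.
Direct interest in Fairlane Shipping BV: 3%.
Aggregating (R2): 9.7608% + 11.9016% + 6.1677% + 3% = 30.8301%.

30.8301%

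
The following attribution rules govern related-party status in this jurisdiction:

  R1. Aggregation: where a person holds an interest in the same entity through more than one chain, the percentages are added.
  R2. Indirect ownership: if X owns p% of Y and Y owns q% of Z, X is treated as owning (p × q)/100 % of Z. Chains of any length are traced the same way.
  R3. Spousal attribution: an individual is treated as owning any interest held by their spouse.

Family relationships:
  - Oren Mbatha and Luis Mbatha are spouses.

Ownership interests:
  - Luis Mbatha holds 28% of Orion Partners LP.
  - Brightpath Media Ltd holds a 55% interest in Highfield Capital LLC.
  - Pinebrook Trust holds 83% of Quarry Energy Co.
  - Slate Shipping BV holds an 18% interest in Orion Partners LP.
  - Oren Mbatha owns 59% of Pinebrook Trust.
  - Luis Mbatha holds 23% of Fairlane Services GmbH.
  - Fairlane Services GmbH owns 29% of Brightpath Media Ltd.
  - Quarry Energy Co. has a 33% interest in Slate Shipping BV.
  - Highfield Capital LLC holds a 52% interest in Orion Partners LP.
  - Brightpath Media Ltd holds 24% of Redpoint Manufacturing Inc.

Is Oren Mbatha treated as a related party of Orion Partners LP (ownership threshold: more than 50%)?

By spousal attribution (R3), Oren Mbatha is treated as owning Luis Mbatha's 23% interest in Fairlane Services GmbH.
By spousal attribution (R3), Oren Mbatha is treated as owning Luis Mbatha's 28% interest in Orion Partners LP.
Chain via Pinebrook Trust → Quarry Energy Co. → Slate Shipping BV (R2): 59% × 83% × 33% × 18% = 2.908818% of Orion Partners LP.
Chain via Fairlane Services GmbH → Brightpath Media Ltd → Highfield Capital LLC (R2): 23% × 29% × 55% × 52% = 1.90762% of Orion Partners LP.
Direct interest in Orion Partners LP: 28%.
Aggregating (R1): 2.908818% + 1.90762% + 28% = 32.816438%.
32.816438% does not exceed the 50% threshold, so Oren is not a related party to Orion Partners LP.

No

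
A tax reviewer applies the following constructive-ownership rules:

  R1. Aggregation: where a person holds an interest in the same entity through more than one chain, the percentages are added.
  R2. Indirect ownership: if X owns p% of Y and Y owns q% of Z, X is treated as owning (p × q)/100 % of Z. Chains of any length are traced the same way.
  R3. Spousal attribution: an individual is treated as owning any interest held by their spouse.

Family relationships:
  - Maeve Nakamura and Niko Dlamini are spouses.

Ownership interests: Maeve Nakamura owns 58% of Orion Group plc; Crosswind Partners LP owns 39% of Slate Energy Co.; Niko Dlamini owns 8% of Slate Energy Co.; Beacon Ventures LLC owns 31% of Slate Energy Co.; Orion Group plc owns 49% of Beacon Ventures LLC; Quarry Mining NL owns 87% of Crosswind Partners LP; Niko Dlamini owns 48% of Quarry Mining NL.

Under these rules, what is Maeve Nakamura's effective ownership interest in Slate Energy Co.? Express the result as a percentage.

By spousal attribution (R3), Maeve Nakamura is treated as owning Niko Dlamini's 48% interest in Quarry Mining NL.
By spousal attribution (R3), Maeve Nakamura is treated as owning Niko Dlamini's 8% interest in Slate Energy Co.
Chain via Orion Group plc → Beacon Ventures LLC (R2): 58% × 49% × 31% = 8.8102% of Slate Energy Co.
Chain via Quarry Mining NL → Crosswind Partners LP (R2): 48% × 87% × 39% = 16.2864% of Slate Energy Co.
Direct interest in Slate Energy Co: 8%.
Aggregating (R1): 8.8102% + 16.2864% + 8% = 33.0966%.

33.0966%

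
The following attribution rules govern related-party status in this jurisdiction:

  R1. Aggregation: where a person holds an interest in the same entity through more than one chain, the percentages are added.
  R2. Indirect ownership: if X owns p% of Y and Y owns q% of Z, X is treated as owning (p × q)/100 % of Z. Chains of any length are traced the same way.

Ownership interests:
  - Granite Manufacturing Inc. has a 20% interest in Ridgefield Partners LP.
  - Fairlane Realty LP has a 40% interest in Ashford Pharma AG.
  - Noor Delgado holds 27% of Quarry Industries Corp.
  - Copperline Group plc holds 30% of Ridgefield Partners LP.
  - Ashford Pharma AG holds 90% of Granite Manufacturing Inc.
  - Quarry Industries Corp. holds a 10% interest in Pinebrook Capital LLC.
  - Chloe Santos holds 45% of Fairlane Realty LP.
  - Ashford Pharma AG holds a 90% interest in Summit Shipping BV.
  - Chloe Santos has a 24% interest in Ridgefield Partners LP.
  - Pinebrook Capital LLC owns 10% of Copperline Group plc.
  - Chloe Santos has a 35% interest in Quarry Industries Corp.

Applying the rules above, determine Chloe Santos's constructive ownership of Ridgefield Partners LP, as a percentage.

27.345%

Chain via Fairlane Realty LP → Ashford Pharma AG → Granite Manufacturing Inc. (R2): 45% × 40% × 90% × 20% = 3.24% of Ridgefield Partners LP.
Chain via Quarry Industries Corp. → Pinebrook Capital LLC → Copperline Group plc (R2): 35% × 10% × 10% × 30% = 0.105% of Ridgefield Partners LP.
Direct interest in Ridgefield Partners LP: 24%.
Aggregating (R1): 3.24% + 0.105% + 24% = 27.345%.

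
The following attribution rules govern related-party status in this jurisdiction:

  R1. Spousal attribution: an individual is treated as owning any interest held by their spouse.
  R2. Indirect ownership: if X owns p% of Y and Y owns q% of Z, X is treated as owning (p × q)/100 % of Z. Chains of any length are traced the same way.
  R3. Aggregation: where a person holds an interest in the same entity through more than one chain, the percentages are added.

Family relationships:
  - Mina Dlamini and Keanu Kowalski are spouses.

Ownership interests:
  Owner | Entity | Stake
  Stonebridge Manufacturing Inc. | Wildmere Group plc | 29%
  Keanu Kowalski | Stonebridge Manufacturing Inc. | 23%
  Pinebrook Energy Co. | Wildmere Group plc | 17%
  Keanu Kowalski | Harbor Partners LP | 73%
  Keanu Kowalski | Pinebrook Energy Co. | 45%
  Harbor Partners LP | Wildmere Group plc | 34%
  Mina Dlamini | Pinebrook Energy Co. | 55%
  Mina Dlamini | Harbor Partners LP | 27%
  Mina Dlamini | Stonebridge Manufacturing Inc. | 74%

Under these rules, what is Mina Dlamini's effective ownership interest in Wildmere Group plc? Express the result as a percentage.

79.13%

By spousal attribution (R1), Mina Dlamini is treated as also owning Keanu Kowalski's interest in Stonebridge Manufacturing Inc, giving 74% + 23% = 97%.
By spousal attribution (R1), Mina Dlamini is treated as also owning Keanu Kowalski's interest in Harbor Partners LP, giving 27% + 73% = 100%.
By spousal attribution (R1), Mina Dlamini is treated as also owning Keanu Kowalski's interest in Pinebrook Energy Co, giving 55% + 45% = 100%.
Chain via Stonebridge Manufacturing Inc. (R2): 97% × 29% = 28.13% of Wildmere Group plc.
Chain via Harbor Partners LP (R2): 100% × 34% = 34% of Wildmere Group plc.
Chain via Pinebrook Energy Co. (R2): 100% × 17% = 17% of Wildmere Group plc.
Aggregating (R3): 28.13% + 34% + 17% = 79.13%.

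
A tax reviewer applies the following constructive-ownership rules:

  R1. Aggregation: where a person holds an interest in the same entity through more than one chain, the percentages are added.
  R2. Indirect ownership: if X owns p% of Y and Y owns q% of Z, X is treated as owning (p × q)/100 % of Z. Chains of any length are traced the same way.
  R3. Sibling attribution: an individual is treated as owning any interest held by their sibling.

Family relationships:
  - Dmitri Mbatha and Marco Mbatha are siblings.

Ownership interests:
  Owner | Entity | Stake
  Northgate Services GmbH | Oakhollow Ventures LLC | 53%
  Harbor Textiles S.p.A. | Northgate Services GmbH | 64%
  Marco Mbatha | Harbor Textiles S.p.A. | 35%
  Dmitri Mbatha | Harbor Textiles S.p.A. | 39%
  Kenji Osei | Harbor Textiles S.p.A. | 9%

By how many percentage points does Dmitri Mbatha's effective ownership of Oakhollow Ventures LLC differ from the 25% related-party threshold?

0.1008

By sibling attribution (R3), Dmitri Mbatha is treated as also owning Marco Mbatha's interest in Harbor Textiles S.p.A, giving 39% + 35% = 74%.
Chain via Harbor Textiles S.p.A. → Northgate Services GmbH (R2): 74% × 64% × 53% = 25.1008% of Oakhollow Ventures LLC.
25.1008% exceeds the 25% threshold by 0.1008 percentage points.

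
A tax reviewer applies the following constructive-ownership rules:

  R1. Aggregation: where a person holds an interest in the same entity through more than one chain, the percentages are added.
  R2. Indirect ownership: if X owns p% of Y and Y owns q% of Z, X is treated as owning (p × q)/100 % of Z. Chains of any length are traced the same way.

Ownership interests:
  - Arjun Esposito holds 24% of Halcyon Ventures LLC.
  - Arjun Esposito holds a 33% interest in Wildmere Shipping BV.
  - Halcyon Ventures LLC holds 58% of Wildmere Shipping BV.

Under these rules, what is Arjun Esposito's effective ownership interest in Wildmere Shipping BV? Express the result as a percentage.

46.92%

Chain via Halcyon Ventures LLC (R2): 24% × 58% = 13.92% of Wildmere Shipping BV.
Direct interest in Wildmere Shipping BV: 33%.
Aggregating (R1): 13.92% + 33% = 46.92%.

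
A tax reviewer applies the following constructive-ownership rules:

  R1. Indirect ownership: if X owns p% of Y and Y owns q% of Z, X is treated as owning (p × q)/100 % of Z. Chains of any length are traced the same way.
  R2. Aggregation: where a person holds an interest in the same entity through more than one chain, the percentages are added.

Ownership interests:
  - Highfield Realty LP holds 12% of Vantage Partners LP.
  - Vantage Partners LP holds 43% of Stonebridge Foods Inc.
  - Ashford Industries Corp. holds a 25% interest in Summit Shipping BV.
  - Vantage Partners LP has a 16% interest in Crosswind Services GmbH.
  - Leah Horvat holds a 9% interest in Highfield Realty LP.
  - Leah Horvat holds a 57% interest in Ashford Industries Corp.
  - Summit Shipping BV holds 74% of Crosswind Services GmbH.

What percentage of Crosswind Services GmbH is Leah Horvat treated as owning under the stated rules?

10.7178%

Chain via Highfield Realty LP → Vantage Partners LP (R1): 9% × 12% × 16% = 0.1728% of Crosswind Services GmbH.
Chain via Ashford Industries Corp. → Summit Shipping BV (R1): 57% × 25% × 74% = 10.545% of Crosswind Services GmbH.
Aggregating (R2): 0.1728% + 10.545% = 10.7178%.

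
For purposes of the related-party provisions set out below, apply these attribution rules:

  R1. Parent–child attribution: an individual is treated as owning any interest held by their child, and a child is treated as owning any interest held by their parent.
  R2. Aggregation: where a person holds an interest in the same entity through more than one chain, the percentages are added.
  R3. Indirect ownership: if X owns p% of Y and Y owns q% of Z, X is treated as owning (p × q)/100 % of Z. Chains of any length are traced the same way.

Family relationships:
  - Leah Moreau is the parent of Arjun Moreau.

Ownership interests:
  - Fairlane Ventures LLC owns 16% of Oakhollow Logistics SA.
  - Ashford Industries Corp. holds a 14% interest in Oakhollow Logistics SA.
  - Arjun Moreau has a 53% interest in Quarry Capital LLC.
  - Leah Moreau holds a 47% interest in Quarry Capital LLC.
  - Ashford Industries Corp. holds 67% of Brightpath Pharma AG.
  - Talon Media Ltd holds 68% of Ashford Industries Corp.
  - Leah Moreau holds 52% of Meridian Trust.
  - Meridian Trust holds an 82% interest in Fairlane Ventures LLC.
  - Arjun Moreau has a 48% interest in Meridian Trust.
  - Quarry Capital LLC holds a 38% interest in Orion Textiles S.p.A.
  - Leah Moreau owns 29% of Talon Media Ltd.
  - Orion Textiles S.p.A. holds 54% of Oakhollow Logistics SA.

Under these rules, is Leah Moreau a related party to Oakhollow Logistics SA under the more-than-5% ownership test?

Yes

By parent–child attribution (R1), Leah Moreau is treated as also owning Arjun Moreau's interest in Meridian Trust, giving 52% + 48% = 100%.
By parent–child attribution (R1), Leah Moreau is treated as also owning Arjun Moreau's interest in Quarry Capital LLC, giving 47% + 53% = 100%.
Chain via Meridian Trust → Fairlane Ventures LLC (R3): 100% × 82% × 16% = 13.12% of Oakhollow Logistics SA.
Chain via Talon Media Ltd → Ashford Industries Corp. (R3): 29% × 68% × 14% = 2.7608% of Oakhollow Logistics SA.
Chain via Quarry Capital LLC → Orion Textiles S.p.A. (R3): 100% × 38% × 54% = 20.52% of Oakhollow Logistics SA.
Aggregating (R2): 13.12% + 2.7608% + 20.52% = 36.4008%.
36.4008% exceeds the 5% threshold, so Leah is a related party to Oakhollow Logistics SA.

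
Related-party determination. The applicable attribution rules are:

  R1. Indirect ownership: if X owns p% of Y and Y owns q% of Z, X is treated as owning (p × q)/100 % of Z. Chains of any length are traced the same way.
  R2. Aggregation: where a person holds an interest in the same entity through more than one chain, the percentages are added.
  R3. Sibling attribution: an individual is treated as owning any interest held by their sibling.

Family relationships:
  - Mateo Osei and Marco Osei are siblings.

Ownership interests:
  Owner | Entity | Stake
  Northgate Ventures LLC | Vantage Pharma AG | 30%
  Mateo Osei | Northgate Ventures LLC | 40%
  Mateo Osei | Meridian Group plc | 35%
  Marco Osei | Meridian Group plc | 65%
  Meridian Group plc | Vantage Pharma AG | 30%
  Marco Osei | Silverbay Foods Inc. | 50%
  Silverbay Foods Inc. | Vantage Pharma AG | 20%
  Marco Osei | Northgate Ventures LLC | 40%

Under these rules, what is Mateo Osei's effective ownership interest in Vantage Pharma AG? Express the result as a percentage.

By sibling attribution (R3), Mateo Osei is treated as also owning Marco Osei's interest in Northgate Ventures LLC, giving 40% + 40% = 80%.
By sibling attribution (R3), Mateo Osei is treated as also owning Marco Osei's interest in Meridian Group plc, giving 35% + 65% = 100%.
By sibling attribution (R3), Mateo Osei is treated as owning Marco Osei's 50% interest in Silverbay Foods Inc.
Chain via Northgate Ventures LLC (R1): 80% × 30% = 24% of Vantage Pharma AG.
Chain via Meridian Group plc (R1): 100% × 30% = 30% of Vantage Pharma AG.
Chain via Silverbay Foods Inc. (R1): 50% × 20% = 10% of Vantage Pharma AG.
Aggregating (R2): 24% + 30% + 10% = 64%.

64%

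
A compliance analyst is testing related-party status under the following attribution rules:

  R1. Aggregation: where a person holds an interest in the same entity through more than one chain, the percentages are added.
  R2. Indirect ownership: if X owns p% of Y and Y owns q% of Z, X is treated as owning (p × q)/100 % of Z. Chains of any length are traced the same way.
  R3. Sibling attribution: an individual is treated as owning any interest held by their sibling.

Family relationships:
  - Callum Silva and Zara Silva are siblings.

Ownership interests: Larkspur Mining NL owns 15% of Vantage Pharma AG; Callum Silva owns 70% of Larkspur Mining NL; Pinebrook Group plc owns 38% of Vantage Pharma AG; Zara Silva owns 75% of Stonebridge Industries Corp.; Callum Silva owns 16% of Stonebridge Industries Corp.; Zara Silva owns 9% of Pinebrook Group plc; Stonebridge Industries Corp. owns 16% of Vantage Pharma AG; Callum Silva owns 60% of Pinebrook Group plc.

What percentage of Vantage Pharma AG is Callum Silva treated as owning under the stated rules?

51.28%

By sibling attribution (R3), Callum Silva is treated as also owning Zara Silva's interest in Pinebrook Group plc, giving 60% + 9% = 69%.
By sibling attribution (R3), Callum Silva is treated as also owning Zara Silva's interest in Stonebridge Industries Corp, giving 16% + 75% = 91%.
Chain via Pinebrook Group plc (R2): 69% × 38% = 26.22% of Vantage Pharma AG.
Chain via Stonebridge Industries Corp. (R2): 91% × 16% = 14.56% of Vantage Pharma AG.
Chain via Larkspur Mining NL (R2): 70% × 15% = 10.5% of Vantage Pharma AG.
Aggregating (R1): 26.22% + 14.56% + 10.5% = 51.28%.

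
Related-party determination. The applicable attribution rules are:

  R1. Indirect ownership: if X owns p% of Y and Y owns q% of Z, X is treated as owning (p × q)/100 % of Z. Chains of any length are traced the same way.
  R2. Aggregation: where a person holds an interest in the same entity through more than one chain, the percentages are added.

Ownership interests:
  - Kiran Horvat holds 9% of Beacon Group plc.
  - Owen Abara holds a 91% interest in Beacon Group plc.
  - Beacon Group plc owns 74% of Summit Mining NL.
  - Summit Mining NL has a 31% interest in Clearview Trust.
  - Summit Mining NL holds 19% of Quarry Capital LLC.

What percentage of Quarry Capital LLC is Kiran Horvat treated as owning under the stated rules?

1.2654%

Chain via Beacon Group plc → Summit Mining NL (R1): 9% × 74% × 19% = 1.2654% of Quarry Capital LLC.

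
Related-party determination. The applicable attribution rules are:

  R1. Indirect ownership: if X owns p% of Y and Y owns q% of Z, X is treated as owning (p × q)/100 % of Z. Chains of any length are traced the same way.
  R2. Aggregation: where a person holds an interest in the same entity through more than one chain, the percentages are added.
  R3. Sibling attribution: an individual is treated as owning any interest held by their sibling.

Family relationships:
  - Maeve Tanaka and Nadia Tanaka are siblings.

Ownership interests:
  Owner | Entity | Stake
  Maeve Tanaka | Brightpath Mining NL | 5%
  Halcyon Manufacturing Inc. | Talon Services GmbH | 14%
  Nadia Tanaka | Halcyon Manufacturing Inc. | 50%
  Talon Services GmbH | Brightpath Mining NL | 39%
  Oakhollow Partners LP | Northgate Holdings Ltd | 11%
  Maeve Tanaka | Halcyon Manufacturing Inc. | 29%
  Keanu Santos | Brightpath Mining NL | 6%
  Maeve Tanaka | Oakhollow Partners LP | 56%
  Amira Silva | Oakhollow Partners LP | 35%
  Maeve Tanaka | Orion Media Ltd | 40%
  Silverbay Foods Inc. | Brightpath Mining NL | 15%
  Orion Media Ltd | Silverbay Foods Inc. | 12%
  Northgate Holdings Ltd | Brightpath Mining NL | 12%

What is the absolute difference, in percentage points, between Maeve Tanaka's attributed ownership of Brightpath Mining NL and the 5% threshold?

By sibling attribution (R3), Maeve Tanaka is treated as also owning Nadia Tanaka's interest in Halcyon Manufacturing Inc, giving 29% + 50% = 79%.
Chain via Orion Media Ltd → Silverbay Foods Inc. (R1): 40% × 12% × 15% = 0.72% of Brightpath Mining NL.
Chain via Halcyon Manufacturing Inc. → Talon Services GmbH (R1): 79% × 14% × 39% = 4.3134% of Brightpath Mining NL.
Chain via Oakhollow Partners LP → Northgate Holdings Ltd (R1): 56% × 11% × 12% = 0.7392% of Brightpath Mining NL.
Direct interest in Brightpath Mining NL: 5%.
Aggregating (R2): 0.72% + 4.3134% + 0.7392% + 5% = 10.7726%.
10.7726% exceeds the 5% threshold by 5.7726 percentage points.

5.7726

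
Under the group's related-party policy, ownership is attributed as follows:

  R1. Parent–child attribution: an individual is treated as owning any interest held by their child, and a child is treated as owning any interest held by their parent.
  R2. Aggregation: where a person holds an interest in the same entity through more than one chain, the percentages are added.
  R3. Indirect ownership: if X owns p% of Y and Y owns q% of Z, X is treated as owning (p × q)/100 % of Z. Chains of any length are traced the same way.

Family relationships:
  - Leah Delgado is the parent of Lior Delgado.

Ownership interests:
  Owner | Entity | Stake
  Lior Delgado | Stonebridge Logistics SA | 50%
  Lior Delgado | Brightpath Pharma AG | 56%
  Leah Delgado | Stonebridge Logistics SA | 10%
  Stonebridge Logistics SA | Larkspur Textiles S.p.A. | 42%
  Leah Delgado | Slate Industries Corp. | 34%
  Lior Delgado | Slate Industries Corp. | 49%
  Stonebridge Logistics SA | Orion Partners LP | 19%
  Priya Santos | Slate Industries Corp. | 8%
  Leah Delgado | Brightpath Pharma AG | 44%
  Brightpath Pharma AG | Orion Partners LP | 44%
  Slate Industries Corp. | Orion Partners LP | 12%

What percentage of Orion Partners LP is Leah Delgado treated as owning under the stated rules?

65.36%

By parent–child attribution (R1), Leah Delgado is treated as also owning Lior Delgado's interest in Slate Industries Corp, giving 34% + 49% = 83%.
By parent–child attribution (R1), Leah Delgado is treated as also owning Lior Delgado's interest in Brightpath Pharma AG, giving 44% + 56% = 100%.
By parent–child attribution (R1), Leah Delgado is treated as also owning Lior Delgado's interest in Stonebridge Logistics SA, giving 10% + 50% = 60%.
Chain via Slate Industries Corp. (R3): 83% × 12% = 9.96% of Orion Partners LP.
Chain via Brightpath Pharma AG (R3): 100% × 44% = 44% of Orion Partners LP.
Chain via Stonebridge Logistics SA (R3): 60% × 19% = 11.4% of Orion Partners LP.
Aggregating (R2): 9.96% + 44% + 11.4% = 65.36%.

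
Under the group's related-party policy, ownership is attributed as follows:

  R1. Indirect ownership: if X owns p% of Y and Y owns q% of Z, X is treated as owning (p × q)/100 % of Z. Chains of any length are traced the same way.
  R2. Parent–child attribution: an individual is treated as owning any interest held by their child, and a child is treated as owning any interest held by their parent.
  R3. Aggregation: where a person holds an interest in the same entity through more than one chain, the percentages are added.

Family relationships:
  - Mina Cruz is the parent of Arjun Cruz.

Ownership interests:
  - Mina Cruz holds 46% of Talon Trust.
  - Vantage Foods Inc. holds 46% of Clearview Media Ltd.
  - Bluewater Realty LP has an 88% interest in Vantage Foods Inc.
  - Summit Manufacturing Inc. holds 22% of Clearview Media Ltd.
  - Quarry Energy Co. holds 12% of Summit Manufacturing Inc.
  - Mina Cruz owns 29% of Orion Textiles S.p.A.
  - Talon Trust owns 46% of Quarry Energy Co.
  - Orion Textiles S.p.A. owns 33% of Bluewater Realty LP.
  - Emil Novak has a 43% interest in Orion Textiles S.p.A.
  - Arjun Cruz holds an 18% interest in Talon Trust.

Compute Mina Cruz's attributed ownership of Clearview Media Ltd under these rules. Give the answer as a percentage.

4.651152%

By parent–child attribution (R2), Mina Cruz is treated as also owning Arjun Cruz's interest in Talon Trust, giving 46% + 18% = 64%.
Chain via Orion Textiles S.p.A. → Bluewater Realty LP → Vantage Foods Inc. (R1): 29% × 33% × 88% × 46% = 3.873936% of Clearview Media Ltd.
Chain via Talon Trust → Quarry Energy Co. → Summit Manufacturing Inc. (R1): 64% × 46% × 12% × 22% = 0.777216% of Clearview Media Ltd.
Aggregating (R3): 3.873936% + 0.777216% = 4.651152%.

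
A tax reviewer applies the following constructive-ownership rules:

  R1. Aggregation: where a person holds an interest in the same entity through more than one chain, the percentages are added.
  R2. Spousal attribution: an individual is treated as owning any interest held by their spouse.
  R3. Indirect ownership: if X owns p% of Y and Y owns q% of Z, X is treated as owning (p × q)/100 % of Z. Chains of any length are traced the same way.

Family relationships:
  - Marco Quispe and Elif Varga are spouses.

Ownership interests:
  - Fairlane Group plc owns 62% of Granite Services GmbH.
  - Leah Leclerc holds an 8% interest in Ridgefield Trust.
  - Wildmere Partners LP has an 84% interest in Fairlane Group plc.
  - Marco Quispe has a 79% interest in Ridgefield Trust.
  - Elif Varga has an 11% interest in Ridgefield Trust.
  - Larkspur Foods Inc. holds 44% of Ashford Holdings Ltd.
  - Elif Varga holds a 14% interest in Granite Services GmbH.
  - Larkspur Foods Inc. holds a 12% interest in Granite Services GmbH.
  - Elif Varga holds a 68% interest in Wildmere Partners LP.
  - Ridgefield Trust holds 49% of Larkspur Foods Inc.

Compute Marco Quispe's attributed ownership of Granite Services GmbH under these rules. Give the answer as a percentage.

By spousal attribution (R2), Marco Quispe is treated as also owning Elif Varga's interest in Ridgefield Trust, giving 79% + 11% = 90%.
By spousal attribution (R2), Marco Quispe is treated as owning Elif Varga's 68% interest in Wildmere Partners LP.
By spousal attribution (R2), Marco Quispe is treated as owning Elif Varga's 14% interest in Granite Services GmbH.
Chain via Ridgefield Trust → Larkspur Foods Inc. (R3): 90% × 49% × 12% = 5.292% of Granite Services GmbH.
Chain via Wildmere Partners LP → Fairlane Group plc (R3): 68% × 84% × 62% = 35.4144% of Granite Services GmbH.
Direct interest in Granite Services GmbH: 14%.
Aggregating (R1): 5.292% + 35.4144% + 14% = 54.7064%.

54.7064%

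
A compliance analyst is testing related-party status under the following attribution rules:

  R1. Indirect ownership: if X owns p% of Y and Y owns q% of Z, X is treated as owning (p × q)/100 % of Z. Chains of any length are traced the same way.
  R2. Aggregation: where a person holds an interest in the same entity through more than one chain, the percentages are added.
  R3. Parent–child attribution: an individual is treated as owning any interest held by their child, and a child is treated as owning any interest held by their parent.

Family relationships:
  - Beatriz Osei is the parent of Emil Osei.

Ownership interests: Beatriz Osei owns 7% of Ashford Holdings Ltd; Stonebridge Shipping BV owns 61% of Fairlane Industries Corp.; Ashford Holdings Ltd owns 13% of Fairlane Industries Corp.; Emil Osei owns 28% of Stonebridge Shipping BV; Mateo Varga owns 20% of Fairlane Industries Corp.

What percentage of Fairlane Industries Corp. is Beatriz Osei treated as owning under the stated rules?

By parent–child attribution (R3), Beatriz Osei is treated as owning Emil Osei's 28% interest in Stonebridge Shipping BV.
Chain via Ashford Holdings Ltd (R1): 7% × 13% = 0.91% of Fairlane Industries Corp.
Chain via Stonebridge Shipping BV (R1): 28% × 61% = 17.08% of Fairlane Industries Corp.
Aggregating (R2): 0.91% + 17.08% = 17.99%.

17.99%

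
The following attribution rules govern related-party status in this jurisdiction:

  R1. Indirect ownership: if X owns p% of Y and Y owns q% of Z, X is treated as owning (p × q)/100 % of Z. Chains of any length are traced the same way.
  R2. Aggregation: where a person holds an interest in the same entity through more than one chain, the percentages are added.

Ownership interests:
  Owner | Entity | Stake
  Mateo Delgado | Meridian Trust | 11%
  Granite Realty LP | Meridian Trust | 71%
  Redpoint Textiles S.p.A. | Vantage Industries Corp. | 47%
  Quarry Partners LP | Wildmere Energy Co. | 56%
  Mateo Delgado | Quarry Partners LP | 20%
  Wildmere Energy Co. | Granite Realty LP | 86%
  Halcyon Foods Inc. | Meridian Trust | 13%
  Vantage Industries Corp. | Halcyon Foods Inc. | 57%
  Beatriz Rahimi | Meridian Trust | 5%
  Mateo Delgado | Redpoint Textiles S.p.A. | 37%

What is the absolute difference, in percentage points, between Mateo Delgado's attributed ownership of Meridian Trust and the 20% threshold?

Chain via Quarry Partners LP → Wildmere Energy Co. → Granite Realty LP (R1): 20% × 56% × 86% × 71% = 6.83872% of Meridian Trust.
Chain via Redpoint Textiles S.p.A. → Vantage Industries Corp. → Halcyon Foods Inc. (R1): 37% × 47% × 57% × 13% = 1.288599% of Meridian Trust.
Direct interest in Meridian Trust: 11%.
Aggregating (R2): 6.83872% + 1.288599% + 11% = 19.127319%.
19.127319% falls short of the 20% threshold by 0.872681 percentage points.

0.872681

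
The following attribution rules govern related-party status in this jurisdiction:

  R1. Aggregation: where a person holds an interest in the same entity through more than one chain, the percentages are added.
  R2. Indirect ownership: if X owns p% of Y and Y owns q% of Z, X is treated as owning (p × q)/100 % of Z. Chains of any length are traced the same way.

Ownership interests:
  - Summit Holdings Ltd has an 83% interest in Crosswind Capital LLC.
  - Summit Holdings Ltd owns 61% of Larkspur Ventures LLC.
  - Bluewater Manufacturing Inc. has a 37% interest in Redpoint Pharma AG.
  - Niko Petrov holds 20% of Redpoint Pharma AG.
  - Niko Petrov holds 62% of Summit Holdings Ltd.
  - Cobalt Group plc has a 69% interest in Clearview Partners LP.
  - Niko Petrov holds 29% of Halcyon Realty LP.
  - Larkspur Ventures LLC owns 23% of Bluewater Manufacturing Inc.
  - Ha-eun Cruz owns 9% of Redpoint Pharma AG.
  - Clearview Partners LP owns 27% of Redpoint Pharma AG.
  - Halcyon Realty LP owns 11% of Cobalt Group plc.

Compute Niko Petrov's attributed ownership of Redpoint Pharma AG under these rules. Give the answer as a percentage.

Chain via Halcyon Realty LP → Cobalt Group plc → Clearview Partners LP (R2): 29% × 11% × 69% × 27% = 0.594297% of Redpoint Pharma AG.
Chain via Summit Holdings Ltd → Larkspur Ventures LLC → Bluewater Manufacturing Inc. (R2): 62% × 61% × 23% × 37% = 3.218482% of Redpoint Pharma AG.
Direct interest in Redpoint Pharma AG: 20%.
Aggregating (R1): 0.594297% + 3.218482% + 20% = 23.812779%.

23.812779%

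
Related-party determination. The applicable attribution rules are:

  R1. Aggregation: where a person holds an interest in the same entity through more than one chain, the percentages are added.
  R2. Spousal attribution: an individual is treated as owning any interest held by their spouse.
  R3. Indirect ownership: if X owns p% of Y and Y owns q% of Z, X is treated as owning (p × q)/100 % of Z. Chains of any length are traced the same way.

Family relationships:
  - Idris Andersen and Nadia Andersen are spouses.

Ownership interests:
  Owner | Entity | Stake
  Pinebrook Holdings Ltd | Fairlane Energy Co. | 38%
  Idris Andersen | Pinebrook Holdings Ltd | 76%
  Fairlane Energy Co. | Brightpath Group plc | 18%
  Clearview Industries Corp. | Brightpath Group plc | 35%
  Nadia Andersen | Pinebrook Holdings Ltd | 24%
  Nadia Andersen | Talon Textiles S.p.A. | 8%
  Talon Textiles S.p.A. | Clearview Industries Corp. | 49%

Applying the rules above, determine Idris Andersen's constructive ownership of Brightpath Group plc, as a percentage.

8.212%

By spousal attribution (R2), Idris Andersen is treated as also owning Nadia Andersen's interest in Pinebrook Holdings Ltd, giving 76% + 24% = 100%.
By spousal attribution (R2), Idris Andersen is treated as owning Nadia Andersen's 8% interest in Talon Textiles S.p.A.
Chain via Pinebrook Holdings Ltd → Fairlane Energy Co. (R3): 100% × 38% × 18% = 6.84% of Brightpath Group plc.
Chain via Talon Textiles S.p.A. → Clearview Industries Corp. (R3): 8% × 49% × 35% = 1.372% of Brightpath Group plc.
Aggregating (R1): 6.84% + 1.372% = 8.212%.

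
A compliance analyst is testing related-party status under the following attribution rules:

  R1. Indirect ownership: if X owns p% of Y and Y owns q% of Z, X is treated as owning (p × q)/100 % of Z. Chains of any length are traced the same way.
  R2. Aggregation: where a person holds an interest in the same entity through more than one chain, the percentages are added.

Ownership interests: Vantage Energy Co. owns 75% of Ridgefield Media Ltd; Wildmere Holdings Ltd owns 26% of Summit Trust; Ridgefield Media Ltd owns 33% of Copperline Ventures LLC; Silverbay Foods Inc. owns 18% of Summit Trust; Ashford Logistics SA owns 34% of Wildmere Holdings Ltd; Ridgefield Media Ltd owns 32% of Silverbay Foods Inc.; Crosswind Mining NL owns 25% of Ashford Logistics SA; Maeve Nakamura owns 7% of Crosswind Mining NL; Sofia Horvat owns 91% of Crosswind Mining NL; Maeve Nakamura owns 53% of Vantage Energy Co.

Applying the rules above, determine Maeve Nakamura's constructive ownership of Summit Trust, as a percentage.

2.4443%

Chain via Vantage Energy Co. → Ridgefield Media Ltd → Silverbay Foods Inc. (R1): 53% × 75% × 32% × 18% = 2.2896% of Summit Trust.
Chain via Crosswind Mining NL → Ashford Logistics SA → Wildmere Holdings Ltd (R1): 7% × 25% × 34% × 26% = 0.1547% of Summit Trust.
Aggregating (R2): 2.2896% + 0.1547% = 2.4443%.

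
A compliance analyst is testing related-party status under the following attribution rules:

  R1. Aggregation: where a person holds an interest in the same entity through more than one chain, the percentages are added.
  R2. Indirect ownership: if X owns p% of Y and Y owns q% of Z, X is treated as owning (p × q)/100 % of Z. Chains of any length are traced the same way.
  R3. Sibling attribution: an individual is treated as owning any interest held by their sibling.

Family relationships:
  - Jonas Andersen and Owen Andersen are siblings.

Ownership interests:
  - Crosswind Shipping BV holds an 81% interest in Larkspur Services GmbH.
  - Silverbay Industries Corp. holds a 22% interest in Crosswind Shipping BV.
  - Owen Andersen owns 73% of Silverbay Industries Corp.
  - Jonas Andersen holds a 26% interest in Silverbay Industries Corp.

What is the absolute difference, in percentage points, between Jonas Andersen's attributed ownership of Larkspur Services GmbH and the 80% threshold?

62.3582

By sibling attribution (R3), Jonas Andersen is treated as also owning Owen Andersen's interest in Silverbay Industries Corp, giving 26% + 73% = 99%.
Chain via Silverbay Industries Corp. → Crosswind Shipping BV (R2): 99% × 22% × 81% = 17.6418% of Larkspur Services GmbH.
17.6418% falls short of the 80% threshold by 62.3582 percentage points.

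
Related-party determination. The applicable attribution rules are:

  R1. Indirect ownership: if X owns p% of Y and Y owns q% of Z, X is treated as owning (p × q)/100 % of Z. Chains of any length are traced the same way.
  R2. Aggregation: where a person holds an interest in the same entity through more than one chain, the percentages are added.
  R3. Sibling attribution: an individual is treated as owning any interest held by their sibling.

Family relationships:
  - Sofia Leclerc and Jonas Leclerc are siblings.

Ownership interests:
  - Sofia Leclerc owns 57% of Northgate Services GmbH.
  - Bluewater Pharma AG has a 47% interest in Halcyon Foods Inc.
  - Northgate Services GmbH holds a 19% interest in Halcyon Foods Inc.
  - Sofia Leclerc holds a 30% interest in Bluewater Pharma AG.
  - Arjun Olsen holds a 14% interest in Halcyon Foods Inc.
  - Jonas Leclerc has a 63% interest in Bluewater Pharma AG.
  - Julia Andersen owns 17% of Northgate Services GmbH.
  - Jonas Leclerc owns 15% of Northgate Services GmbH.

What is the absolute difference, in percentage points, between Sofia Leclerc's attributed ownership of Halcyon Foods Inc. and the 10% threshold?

By sibling attribution (R3), Sofia Leclerc is treated as also owning Jonas Leclerc's interest in Northgate Services GmbH, giving 57% + 15% = 72%.
By sibling attribution (R3), Sofia Leclerc is treated as also owning Jonas Leclerc's interest in Bluewater Pharma AG, giving 30% + 63% = 93%.
Chain via Northgate Services GmbH (R1): 72% × 19% = 13.68% of Halcyon Foods Inc.
Chain via Bluewater Pharma AG (R1): 93% × 47% = 43.71% of Halcyon Foods Inc.
Aggregating (R2): 13.68% + 43.71% = 57.39%.
57.39% exceeds the 10% threshold by 47.39 percentage points.

47.39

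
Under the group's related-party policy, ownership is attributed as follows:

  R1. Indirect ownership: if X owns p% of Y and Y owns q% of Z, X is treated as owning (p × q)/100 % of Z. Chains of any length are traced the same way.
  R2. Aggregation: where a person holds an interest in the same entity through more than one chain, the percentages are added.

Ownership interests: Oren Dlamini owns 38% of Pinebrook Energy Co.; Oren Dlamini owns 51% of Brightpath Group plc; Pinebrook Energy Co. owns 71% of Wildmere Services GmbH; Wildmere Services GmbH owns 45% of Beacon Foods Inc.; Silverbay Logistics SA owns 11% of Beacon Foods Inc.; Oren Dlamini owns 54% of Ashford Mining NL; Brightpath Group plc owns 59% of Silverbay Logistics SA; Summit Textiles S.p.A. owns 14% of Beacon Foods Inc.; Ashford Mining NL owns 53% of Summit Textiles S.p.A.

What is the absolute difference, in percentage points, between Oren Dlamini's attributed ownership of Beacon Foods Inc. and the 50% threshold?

Chain via Pinebrook Energy Co. → Wildmere Services GmbH (R1): 38% × 71% × 45% = 12.141% of Beacon Foods Inc.
Chain via Ashford Mining NL → Summit Textiles S.p.A. (R1): 54% × 53% × 14% = 4.0068% of Beacon Foods Inc.
Chain via Brightpath Group plc → Silverbay Logistics SA (R1): 51% × 59% × 11% = 3.3099% of Beacon Foods Inc.
Aggregating (R2): 12.141% + 4.0068% + 3.3099% = 19.4577%.
19.4577% falls short of the 50% threshold by 30.5423 percentage points.

30.5423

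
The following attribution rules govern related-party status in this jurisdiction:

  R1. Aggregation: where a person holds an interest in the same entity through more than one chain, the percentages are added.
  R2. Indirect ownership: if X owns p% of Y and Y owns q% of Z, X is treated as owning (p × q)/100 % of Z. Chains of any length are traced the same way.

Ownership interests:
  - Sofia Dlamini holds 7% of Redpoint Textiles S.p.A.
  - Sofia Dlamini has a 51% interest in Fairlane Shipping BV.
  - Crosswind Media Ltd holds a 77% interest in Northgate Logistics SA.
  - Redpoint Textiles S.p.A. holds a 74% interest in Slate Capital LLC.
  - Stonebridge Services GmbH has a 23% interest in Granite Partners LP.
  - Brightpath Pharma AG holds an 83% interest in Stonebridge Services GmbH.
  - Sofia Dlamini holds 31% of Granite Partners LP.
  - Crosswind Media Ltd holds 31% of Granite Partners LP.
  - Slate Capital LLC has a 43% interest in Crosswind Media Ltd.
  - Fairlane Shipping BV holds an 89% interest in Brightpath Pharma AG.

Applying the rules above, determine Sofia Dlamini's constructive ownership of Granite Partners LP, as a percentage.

40.355445%

Chain via Redpoint Textiles S.p.A. → Slate Capital LLC → Crosswind Media Ltd (R2): 7% × 74% × 43% × 31% = 0.690494% of Granite Partners LP.
Chain via Fairlane Shipping BV → Brightpath Pharma AG → Stonebridge Services GmbH (R2): 51% × 89% × 83% × 23% = 8.664951% of Granite Partners LP.
Direct interest in Granite Partners LP: 31%.
Aggregating (R1): 0.690494% + 8.664951% + 31% = 40.355445%.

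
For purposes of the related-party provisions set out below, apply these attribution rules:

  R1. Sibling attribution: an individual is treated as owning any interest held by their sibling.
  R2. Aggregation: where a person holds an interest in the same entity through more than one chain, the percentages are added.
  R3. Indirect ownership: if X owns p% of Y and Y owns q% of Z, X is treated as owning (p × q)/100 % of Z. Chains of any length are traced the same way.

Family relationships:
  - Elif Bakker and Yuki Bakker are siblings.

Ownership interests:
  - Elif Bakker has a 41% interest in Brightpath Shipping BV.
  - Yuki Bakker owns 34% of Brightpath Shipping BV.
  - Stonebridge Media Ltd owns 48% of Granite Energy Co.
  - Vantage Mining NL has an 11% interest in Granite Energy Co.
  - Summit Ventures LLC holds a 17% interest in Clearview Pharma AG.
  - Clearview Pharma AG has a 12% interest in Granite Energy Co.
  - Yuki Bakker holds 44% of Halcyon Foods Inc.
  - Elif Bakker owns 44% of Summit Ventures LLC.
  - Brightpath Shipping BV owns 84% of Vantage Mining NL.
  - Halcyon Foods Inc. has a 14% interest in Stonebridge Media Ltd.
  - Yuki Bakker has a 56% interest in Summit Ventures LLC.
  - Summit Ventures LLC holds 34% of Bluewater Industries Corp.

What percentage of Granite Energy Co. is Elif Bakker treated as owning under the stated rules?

11.9268%

By sibling attribution (R1), Elif Bakker is treated as also owning Yuki Bakker's interest in Brightpath Shipping BV, giving 41% + 34% = 75%.
By sibling attribution (R1), Elif Bakker is treated as also owning Yuki Bakker's interest in Summit Ventures LLC, giving 44% + 56% = 100%.
By sibling attribution (R1), Elif Bakker is treated as owning Yuki Bakker's 44% interest in Halcyon Foods Inc.
Chain via Brightpath Shipping BV → Vantage Mining NL (R3): 75% × 84% × 11% = 6.93% of Granite Energy Co.
Chain via Summit Ventures LLC → Clearview Pharma AG (R3): 100% × 17% × 12% = 2.04% of Granite Energy Co.
Chain via Halcyon Foods Inc. → Stonebridge Media Ltd (R3): 44% × 14% × 48% = 2.9568% of Granite Energy Co.
Aggregating (R2): 6.93% + 2.04% + 2.9568% = 11.9268%.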